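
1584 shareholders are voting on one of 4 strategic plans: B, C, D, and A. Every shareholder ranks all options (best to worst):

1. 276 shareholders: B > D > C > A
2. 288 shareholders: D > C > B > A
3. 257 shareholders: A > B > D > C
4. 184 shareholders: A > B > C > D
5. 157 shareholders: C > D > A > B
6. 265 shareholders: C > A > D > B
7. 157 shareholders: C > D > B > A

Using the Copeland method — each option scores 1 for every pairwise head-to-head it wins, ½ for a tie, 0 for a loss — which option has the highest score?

D

B: loses to C, D, and A → score 0.
C: beats B and A; loses to D → score 2.
D: beats B, C, and A → score 3.
A: beats B; loses to C and D → score 1.
D has the best pairwise record.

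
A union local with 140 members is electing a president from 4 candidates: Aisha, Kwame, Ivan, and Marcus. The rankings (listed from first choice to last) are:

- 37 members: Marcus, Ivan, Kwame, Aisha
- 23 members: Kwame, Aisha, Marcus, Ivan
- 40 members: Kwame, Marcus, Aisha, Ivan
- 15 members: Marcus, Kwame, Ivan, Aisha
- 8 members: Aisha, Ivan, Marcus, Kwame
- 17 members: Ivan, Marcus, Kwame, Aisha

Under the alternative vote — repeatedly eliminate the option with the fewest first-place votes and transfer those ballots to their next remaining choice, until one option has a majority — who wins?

Round 1: Aisha 8, Kwame 63, Ivan 17, Marcus 52. Eliminate Aisha.
Round 2: Kwame 63, Ivan 25, Marcus 52. Eliminate Ivan.
Round 3: Kwame 63, Marcus 77. Marcus has a majority.

Marcus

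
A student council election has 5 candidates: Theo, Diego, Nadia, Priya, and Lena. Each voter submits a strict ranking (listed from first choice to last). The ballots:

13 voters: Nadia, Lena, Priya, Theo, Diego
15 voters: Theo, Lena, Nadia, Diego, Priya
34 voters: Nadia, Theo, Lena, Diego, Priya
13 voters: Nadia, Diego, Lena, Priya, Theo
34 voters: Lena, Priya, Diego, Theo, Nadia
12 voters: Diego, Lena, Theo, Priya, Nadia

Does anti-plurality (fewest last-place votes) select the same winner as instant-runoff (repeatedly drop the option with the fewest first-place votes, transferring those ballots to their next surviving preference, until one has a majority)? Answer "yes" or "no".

yes

Anti-plurality — last-place votes: Theo 13, Diego 13, Nadia 46, Priya 49, Lena 0. Winner: Lena.
Instant-runoff — R1 Theo 15, Diego 12, Nadia 60, Priya 0, Lena 34 (Priya out); R2 Theo 15, Diego 12, Nadia 60, Lena 34 (Diego out); R3 Theo 15, Nadia 60, Lena 46 (Theo out); R4 Nadia 60, Lena 61 (Lena winner). Winner: Lena.
The two methods agree.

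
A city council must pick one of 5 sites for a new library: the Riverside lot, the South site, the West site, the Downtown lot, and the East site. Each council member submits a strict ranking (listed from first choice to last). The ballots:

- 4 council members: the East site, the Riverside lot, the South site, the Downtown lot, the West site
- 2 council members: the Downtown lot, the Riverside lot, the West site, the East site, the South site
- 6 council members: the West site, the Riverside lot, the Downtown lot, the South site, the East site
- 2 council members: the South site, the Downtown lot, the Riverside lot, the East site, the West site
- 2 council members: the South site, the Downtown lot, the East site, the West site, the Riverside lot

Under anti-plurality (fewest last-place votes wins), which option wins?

the Downtown lot

Last-place votes: the Riverside lot 2, the South site 2, the West site 6, the Downtown lot 0, the East site 6.
the Downtown lot is ranked last by the fewest voters, so the Downtown lot wins.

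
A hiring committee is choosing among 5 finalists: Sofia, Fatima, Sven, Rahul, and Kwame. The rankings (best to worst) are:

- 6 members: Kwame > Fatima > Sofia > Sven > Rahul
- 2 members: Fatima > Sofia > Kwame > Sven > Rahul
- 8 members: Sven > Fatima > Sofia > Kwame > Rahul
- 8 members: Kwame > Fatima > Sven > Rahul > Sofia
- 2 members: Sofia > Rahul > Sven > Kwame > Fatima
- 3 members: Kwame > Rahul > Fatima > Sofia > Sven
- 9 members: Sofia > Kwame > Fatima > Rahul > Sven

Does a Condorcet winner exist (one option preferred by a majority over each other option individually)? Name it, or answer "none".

none

Checking pairwise contests:
Fatima beats Sofia 27–11.
Kwame beats Fatima 28–10.
Sofia beats Sven 22–16.
Sofia beats Rahul 27–11.
Sofia beats Kwame 21–17.
Every option loses at least one head-to-head, so there is no Condorcet winner.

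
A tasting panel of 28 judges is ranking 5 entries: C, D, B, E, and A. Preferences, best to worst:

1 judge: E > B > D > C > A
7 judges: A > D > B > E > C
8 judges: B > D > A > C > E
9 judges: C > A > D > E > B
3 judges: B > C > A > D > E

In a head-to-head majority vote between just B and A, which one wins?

A

Voters preferring B to A: 12; preferring A to B: 16.
A wins the head-to-head.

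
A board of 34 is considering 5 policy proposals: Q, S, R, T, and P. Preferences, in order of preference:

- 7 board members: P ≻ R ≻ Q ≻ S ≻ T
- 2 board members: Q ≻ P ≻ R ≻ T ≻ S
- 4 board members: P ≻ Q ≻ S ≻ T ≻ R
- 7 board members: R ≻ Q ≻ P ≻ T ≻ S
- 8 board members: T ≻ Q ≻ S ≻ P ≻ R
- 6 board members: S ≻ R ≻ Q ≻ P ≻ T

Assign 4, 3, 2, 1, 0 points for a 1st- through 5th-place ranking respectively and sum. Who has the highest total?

Q

Q: 7·2 + 2·4 + 4·3 + 7·3 + 8·3 + 6·2 = 91
S: 7·1 + 2·0 + 4·2 + 7·0 + 8·2 + 6·4 = 55
R: 7·3 + 2·2 + 4·0 + 7·4 + 8·0 + 6·3 = 71
T: 7·0 + 2·1 + 4·1 + 7·1 + 8·4 + 6·0 = 45
P: 7·4 + 2·3 + 4·4 + 7·2 + 8·1 + 6·1 = 78
Q has the highest Borda score (91).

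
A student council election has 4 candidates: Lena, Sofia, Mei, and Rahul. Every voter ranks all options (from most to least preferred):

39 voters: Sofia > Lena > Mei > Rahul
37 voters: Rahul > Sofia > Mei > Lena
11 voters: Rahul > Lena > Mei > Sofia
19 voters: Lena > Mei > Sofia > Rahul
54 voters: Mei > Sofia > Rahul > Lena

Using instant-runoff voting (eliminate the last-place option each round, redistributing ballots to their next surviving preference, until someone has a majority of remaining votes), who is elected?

Round 1: Lena 19, Sofia 39, Mei 54, Rahul 48. Eliminate Lena.
Round 2: Sofia 39, Mei 73, Rahul 48. Eliminate Sofia.
Round 3: Mei 112, Rahul 48. Mei has a majority.

Mei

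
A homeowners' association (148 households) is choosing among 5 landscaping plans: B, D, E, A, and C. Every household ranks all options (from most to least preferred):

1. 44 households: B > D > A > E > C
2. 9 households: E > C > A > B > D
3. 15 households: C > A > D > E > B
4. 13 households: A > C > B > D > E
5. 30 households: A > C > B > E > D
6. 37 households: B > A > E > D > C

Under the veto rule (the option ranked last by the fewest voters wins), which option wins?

A

Last-place votes: B 15, D 39, E 13, A 0, C 81.
A is ranked last by the fewest voters, so A wins.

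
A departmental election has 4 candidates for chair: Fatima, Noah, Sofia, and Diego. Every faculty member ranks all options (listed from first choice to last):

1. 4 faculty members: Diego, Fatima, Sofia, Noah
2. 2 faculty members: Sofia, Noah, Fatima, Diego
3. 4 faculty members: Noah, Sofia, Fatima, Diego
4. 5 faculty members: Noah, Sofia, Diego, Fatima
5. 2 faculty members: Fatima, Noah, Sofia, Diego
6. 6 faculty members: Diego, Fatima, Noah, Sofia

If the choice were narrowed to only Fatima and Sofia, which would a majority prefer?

Voters preferring Fatima to Sofia: 12; preferring Sofia to Fatima: 11.
Fatima wins the head-to-head.

Fatima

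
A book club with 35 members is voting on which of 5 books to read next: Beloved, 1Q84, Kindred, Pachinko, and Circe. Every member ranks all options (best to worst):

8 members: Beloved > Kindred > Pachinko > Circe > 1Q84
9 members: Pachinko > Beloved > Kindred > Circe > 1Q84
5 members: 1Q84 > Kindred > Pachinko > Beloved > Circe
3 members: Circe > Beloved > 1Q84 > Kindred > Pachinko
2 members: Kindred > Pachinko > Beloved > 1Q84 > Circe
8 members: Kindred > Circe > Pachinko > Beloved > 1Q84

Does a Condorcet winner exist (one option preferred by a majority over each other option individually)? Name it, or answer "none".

none

Checking pairwise contests:
Pachinko beats Beloved 24–11.
Beloved beats 1Q84 30–5.
Beloved beats Kindred 20–15.
Kindred beats Pachinko 26–9.
Beloved beats Circe 24–11.
Every option loses at least one head-to-head, so there is no Condorcet winner.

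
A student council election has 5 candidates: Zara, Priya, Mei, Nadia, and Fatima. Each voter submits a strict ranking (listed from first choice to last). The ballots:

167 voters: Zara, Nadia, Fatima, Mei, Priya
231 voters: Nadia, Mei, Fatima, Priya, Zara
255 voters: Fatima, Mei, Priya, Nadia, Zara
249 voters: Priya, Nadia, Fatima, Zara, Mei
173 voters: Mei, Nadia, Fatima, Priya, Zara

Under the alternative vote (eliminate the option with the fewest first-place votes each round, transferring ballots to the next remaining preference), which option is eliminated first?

Zara

Round 1: Zara 167, Priya 249, Mei 173, Nadia 231, Fatima 255. Eliminate Zara.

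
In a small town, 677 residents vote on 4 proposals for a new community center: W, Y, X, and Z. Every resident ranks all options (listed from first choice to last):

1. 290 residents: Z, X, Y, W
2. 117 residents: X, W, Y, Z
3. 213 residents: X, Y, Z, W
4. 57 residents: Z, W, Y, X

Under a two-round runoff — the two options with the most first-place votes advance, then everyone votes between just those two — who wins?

Round 1 first-place votes: W 0, Y 0, X 330, Z 347.
Z and X advance.
Runoff: Z is preferred to X by 347 voters; X by 330.
Z wins the runoff.

Z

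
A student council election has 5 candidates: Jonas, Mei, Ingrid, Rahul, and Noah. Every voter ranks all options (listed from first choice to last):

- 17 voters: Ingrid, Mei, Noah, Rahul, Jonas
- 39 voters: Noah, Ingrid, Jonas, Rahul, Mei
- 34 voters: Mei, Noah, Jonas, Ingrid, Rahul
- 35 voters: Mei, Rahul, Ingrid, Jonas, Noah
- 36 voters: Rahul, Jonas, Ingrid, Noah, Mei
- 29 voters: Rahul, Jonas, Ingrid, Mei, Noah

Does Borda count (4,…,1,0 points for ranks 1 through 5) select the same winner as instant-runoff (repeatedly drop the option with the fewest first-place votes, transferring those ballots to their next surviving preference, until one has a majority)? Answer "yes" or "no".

Borda — scores: Jonas 376, Mei 356, Ingrid 419, Rahul 421, Noah 328. Winner: Rahul.
Instant-runoff — R1 Jonas 0, Mei 69, Ingrid 17, Rahul 65, Noah 39 (Jonas out); R2 Mei 69, Ingrid 17, Rahul 65, Noah 39 (Ingrid out); R3 Mei 86, Rahul 65, Noah 39 (Noah out); R4 Mei 86, Rahul 104 (Rahul winner). Winner: Rahul.
The two methods agree.

yes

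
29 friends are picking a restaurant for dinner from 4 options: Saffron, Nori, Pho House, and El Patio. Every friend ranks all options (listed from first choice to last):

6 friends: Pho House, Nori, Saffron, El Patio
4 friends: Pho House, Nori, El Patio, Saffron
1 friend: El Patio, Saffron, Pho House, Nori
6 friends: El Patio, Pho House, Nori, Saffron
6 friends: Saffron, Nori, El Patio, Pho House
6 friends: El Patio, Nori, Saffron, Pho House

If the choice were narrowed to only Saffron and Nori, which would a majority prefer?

Voters preferring Saffron to Nori: 7; preferring Nori to Saffron: 22.
Nori wins the head-to-head.

Nori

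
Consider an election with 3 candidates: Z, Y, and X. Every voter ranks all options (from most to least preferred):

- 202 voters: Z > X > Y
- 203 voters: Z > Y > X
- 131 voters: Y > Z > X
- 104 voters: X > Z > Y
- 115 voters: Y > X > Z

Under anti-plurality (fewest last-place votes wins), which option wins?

Last-place votes: Z 115, Y 306, X 334.
Z is ranked last by the fewest voters, so Z wins.

Z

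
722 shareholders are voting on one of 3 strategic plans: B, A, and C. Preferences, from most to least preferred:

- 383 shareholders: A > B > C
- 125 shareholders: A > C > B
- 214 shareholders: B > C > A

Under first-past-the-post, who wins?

A

First-place votes: B 214, A 508, C 0.
A has the most first-place votes.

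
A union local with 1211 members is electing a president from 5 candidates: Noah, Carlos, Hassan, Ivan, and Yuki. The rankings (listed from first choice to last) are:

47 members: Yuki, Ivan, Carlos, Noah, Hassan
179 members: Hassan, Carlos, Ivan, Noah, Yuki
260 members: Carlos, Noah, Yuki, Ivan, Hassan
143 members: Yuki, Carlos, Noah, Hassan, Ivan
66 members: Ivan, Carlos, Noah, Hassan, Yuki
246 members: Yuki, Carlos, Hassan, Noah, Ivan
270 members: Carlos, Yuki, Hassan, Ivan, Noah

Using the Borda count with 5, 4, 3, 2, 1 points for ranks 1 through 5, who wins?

Carlos

Noah: 47·2 + 179·2 + 260·4 + 143·3 + 66·3 + 246·2 + 270·1 = 2881
Carlos: 47·3 + 179·4 + 260·5 + 143·4 + 66·4 + 246·4 + 270·5 = 5327
Hassan: 47·1 + 179·5 + 260·1 + 143·2 + 66·2 + 246·3 + 270·3 = 3168
Ivan: 47·4 + 179·3 + 260·2 + 143·1 + 66·5 + 246·1 + 270·2 = 2504
Yuki: 47·5 + 179·1 + 260·3 + 143·5 + 66·1 + 246·5 + 270·4 = 4285
Carlos has the highest Borda score (5327).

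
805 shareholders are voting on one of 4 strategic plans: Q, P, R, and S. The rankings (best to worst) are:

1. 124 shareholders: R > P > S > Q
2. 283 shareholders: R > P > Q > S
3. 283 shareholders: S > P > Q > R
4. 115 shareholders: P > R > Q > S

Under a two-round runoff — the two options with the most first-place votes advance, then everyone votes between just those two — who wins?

Round 1 first-place votes: Q 0, P 115, R 407, S 283.
R and S advance.
Runoff: R is preferred to S by 522 voters; S by 283.
R wins the runoff.

R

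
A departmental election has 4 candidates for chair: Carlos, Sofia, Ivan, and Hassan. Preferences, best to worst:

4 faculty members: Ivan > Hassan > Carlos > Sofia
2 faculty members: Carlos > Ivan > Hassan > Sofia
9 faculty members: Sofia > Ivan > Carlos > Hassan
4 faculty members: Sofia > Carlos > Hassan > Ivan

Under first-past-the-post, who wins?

Sofia

First-place votes: Carlos 2, Sofia 13, Ivan 4, Hassan 0.
Sofia has the most first-place votes.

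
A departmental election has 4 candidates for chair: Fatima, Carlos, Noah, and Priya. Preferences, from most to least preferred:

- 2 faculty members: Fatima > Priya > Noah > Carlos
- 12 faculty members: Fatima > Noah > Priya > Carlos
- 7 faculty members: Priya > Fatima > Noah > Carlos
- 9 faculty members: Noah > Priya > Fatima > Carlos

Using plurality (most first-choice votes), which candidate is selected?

First-place votes: Fatima 14, Carlos 0, Noah 9, Priya 7.
Fatima has the most first-place votes.

Fatima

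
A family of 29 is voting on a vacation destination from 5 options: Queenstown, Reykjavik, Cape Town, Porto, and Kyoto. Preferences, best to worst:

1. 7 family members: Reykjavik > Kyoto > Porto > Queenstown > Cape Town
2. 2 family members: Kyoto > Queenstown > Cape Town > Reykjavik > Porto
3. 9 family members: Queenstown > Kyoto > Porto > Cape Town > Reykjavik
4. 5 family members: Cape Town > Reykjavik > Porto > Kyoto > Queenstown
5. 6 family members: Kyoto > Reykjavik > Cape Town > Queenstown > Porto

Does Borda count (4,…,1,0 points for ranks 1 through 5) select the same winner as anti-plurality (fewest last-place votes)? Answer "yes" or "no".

yes

Borda — scores: Queenstown 55, Reykjavik 63, Cape Town 45, Porto 42, Kyoto 85. Winner: Kyoto.
Anti-plurality — last-place votes: Queenstown 5, Reykjavik 9, Cape Town 7, Porto 8, Kyoto 0. Winner: Kyoto.
The two methods agree.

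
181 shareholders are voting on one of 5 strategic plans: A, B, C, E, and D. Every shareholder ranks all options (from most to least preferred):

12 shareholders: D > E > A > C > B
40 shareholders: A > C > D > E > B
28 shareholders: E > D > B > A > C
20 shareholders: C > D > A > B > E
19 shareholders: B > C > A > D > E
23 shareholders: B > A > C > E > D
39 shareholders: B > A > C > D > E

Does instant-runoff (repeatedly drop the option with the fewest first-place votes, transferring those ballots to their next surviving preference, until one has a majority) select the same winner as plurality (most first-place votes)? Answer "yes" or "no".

yes

Instant-runoff — R1 A 40, B 81, C 20, E 28, D 12 (D out); R2 A 40, B 81, C 20, E 40 (C out); R3 A 60, B 81, E 40 (E out); R4 A 72, B 109 (B winner). Winner: B.
Plurality — first-place votes: A 40, B 81, C 20, E 28, D 12. Winner: B.
The two methods agree.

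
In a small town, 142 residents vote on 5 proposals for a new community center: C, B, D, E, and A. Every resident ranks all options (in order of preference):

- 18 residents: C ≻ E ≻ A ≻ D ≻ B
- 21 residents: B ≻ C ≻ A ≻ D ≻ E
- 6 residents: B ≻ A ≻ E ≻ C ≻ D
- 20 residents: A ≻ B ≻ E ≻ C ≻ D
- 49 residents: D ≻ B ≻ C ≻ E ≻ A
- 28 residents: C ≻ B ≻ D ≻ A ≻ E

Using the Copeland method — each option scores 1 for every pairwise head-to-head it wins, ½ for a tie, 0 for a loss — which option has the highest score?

B

C: beats D, E, and A; loses to B → score 3.
B: beats C, D, E, and A → score 4.
D: beats E and A; loses to C and B → score 2.
E: loses to C, B, D, and A → score 0.
A: beats E; loses to C, B, and D → score 1.
B has the best pairwise record.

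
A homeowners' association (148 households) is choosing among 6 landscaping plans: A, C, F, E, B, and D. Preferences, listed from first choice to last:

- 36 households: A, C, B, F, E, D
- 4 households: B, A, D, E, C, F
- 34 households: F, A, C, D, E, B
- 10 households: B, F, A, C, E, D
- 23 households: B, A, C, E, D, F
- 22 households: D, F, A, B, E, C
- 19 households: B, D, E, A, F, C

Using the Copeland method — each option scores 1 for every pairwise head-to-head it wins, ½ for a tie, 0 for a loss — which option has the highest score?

A: beats C, F, E, B, and D → score 5.
C: beats E and D; loses to A, F, and B → score 2.
F: beats C, E, and D; loses to A and B → score 3.
E: loses to A, C, F, B, and D → score 0.
B: beats C, F, E, and D; loses to A → score 4.
D: beats E; loses to A, C, F, and B → score 1.
A has the best pairwise record.

A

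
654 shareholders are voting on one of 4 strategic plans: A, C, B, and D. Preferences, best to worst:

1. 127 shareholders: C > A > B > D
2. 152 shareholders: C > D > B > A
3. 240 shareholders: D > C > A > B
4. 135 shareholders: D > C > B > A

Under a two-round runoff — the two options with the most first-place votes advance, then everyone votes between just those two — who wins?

D

Round 1 first-place votes: A 0, C 279, B 0, D 375.
D and C advance.
Runoff: D is preferred to C by 375 voters; C by 279.
D wins the runoff.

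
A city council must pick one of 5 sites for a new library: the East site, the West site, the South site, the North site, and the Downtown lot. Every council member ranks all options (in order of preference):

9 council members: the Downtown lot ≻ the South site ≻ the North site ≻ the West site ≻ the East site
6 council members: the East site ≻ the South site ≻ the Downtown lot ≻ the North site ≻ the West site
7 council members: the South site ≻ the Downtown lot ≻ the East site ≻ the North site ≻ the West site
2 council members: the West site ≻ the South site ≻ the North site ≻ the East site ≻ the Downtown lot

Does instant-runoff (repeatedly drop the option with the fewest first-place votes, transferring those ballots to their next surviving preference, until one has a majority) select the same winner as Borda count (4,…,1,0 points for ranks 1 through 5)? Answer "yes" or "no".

yes

Instant-runoff — R1 the East site 6, the West site 2, the South site 7, the North site 0, the Downtown lot 9 (the North site out); R2 the East site 6, the West site 2, the South site 7, the Downtown lot 9 (the West site out); R3 the East site 6, the South site 9, the Downtown lot 9 (the East site out); R4 the South site 15, the Downtown lot 9 (the South site winner). Winner: the South site.
Borda — scores: the East site 40, the West site 17, the South site 79, the North site 35, the Downtown lot 69. Winner: the South site.
The two methods agree.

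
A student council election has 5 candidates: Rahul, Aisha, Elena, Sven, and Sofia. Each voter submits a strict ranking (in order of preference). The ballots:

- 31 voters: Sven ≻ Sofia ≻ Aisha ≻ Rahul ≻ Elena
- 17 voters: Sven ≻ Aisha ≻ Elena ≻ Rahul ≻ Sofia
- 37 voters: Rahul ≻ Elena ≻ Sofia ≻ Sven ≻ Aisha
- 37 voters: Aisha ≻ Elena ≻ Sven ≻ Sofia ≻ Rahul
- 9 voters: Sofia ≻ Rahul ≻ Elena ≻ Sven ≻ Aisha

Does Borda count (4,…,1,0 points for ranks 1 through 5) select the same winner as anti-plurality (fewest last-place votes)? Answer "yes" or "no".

yes

Borda — scores: Rahul 223, Aisha 261, Elena 274, Sven 312, Sofia 240. Winner: Sven.
Anti-plurality — last-place votes: Rahul 37, Aisha 46, Elena 31, Sven 0, Sofia 17. Winner: Sven.
The two methods agree.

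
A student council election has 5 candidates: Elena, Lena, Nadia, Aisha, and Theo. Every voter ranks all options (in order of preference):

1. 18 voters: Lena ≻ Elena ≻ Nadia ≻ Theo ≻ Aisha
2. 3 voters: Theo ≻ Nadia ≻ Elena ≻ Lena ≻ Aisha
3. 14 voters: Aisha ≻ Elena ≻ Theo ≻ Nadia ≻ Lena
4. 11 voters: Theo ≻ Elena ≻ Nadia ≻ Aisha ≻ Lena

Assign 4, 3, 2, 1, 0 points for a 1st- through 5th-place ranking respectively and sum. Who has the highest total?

Elena: 18·3 + 3·2 + 14·3 + 11·3 = 135
Lena: 18·4 + 3·1 + 14·0 + 11·0 = 75
Nadia: 18·2 + 3·3 + 14·1 + 11·2 = 81
Aisha: 18·0 + 3·0 + 14·4 + 11·1 = 67
Theo: 18·1 + 3·4 + 14·2 + 11·4 = 102
Elena has the highest Borda score (135).

Elena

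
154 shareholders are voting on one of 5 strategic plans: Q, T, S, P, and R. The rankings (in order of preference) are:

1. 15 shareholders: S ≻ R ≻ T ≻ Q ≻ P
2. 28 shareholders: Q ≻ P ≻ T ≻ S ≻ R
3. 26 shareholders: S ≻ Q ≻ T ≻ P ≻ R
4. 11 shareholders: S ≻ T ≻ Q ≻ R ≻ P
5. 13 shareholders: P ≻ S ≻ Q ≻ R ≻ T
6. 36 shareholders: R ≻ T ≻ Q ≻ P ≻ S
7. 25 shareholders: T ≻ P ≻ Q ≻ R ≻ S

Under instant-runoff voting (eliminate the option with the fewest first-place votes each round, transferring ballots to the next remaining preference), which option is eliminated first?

P

Round 1: Q 28, T 25, S 52, P 13, R 36. Eliminate P.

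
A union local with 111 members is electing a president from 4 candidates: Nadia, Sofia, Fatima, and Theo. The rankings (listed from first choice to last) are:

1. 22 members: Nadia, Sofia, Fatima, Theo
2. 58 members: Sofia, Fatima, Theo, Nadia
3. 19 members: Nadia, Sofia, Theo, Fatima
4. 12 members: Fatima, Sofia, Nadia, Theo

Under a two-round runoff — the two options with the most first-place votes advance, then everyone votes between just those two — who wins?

Round 1 first-place votes: Nadia 41, Sofia 58, Fatima 12, Theo 0.
Sofia and Nadia advance.
Runoff: Sofia is preferred to Nadia by 70 voters; Nadia by 41.
Sofia wins the runoff.

Sofia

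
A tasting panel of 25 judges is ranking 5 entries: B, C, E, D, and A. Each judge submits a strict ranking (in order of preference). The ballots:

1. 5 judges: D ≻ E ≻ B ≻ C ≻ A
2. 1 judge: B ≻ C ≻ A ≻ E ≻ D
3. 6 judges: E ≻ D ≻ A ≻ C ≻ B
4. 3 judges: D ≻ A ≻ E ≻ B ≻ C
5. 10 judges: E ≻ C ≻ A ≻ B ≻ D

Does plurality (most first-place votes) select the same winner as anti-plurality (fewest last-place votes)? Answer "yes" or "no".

Plurality — first-place votes: B 1, C 0, E 16, D 8, A 0. Winner: E.
Anti-plurality — last-place votes: B 6, C 3, E 0, D 11, A 5. Winner: E.
The two methods agree.

yes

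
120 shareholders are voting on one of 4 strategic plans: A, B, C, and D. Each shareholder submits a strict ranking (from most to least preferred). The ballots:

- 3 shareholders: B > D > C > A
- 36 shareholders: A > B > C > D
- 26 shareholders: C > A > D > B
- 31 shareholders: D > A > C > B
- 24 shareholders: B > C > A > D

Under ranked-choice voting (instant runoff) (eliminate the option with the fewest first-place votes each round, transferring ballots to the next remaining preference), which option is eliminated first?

C

Round 1: A 36, B 27, C 26, D 31. Eliminate C.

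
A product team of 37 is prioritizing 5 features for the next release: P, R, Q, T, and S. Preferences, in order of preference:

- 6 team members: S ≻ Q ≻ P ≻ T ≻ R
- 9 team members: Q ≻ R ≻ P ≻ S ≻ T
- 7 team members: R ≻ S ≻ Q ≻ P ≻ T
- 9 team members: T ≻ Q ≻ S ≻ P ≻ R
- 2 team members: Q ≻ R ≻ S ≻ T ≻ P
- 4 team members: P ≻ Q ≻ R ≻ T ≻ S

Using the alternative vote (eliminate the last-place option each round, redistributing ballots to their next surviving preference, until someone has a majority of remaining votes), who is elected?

Q

Round 1: P 4, R 7, Q 11, T 9, S 6. Eliminate P.
Round 2: R 7, Q 15, T 9, S 6. Eliminate S.
Round 3: R 7, Q 21, T 9. Q has a majority.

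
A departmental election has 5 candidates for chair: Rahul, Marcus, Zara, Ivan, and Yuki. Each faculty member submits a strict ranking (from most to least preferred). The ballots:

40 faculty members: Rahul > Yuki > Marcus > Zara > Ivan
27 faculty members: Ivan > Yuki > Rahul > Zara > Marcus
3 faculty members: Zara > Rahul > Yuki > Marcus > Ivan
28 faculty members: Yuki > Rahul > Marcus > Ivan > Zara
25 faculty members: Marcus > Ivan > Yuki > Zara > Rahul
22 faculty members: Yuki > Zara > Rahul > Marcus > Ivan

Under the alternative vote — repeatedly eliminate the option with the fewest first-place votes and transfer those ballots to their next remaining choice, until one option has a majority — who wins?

Round 1: Rahul 40, Marcus 25, Zara 3, Ivan 27, Yuki 50. Eliminate Zara.
Round 2: Rahul 43, Marcus 25, Ivan 27, Yuki 50. Eliminate Marcus.
Round 3: Rahul 43, Ivan 52, Yuki 50. Eliminate Rahul.
Round 4: Ivan 52, Yuki 93. Yuki has a majority.

Yuki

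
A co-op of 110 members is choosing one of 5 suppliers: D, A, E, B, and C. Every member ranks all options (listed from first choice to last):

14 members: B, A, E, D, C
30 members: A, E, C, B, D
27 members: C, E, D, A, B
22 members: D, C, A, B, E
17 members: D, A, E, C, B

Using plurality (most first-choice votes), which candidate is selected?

D

First-place votes: D 39, A 30, E 0, B 14, C 27.
D has the most first-place votes.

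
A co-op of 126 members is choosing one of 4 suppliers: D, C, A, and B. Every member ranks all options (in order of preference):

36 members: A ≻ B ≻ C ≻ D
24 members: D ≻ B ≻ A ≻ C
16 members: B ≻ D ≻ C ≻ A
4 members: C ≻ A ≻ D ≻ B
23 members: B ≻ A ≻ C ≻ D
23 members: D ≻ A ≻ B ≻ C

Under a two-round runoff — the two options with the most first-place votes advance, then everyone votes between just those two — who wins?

B

Round 1 first-place votes: D 47, C 4, A 36, B 39.
D and B advance.
Runoff: D is preferred to B by 51 voters; B by 75.
B wins the runoff.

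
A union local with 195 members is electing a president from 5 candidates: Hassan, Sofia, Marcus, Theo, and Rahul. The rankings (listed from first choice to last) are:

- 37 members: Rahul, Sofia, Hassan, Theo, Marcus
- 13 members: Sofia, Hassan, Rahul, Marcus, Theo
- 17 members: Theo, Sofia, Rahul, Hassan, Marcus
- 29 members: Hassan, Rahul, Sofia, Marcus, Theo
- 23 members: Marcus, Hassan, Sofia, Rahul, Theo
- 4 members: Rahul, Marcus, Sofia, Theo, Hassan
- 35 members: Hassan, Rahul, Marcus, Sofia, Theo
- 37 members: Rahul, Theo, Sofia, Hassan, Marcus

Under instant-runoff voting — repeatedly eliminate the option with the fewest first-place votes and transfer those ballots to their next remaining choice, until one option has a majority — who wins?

Hassan

Round 1: Hassan 64, Sofia 13, Marcus 23, Theo 17, Rahul 78. Eliminate Sofia.
Round 2: Hassan 77, Marcus 23, Theo 17, Rahul 78. Eliminate Theo.
Round 3: Hassan 77, Marcus 23, Rahul 95. Eliminate Marcus.
Round 4: Hassan 100, Rahul 95. Hassan has a majority.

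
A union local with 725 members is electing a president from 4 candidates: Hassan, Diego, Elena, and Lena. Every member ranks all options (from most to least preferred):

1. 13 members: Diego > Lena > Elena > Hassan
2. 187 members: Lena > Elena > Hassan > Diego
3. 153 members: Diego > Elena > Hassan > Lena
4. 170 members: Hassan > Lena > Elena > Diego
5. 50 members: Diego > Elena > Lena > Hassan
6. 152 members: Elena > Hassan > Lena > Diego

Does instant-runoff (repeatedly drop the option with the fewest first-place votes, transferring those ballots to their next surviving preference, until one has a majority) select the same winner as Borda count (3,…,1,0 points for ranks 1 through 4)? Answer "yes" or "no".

Instant-runoff — R1 Hassan 170, Diego 216, Elena 152, Lena 187 (Elena out); R2 Hassan 322, Diego 216, Lena 187 (Lena out); R3 Hassan 509, Diego 216 (Hassan winner). Winner: Hassan.
Borda — scores: Hassan 1154, Diego 648, Elena 1419, Lena 1129. Winner: Elena.
The two methods disagree.

no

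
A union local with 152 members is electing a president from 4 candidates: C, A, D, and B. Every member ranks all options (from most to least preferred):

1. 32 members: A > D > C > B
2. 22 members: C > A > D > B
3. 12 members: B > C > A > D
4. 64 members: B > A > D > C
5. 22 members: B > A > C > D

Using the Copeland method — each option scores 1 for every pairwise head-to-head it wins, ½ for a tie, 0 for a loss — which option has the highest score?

B

C: loses to A, D, and B → score 0.
A: beats C and D; loses to B → score 2.
D: beats C; loses to A and B → score 1.
B: beats C, A, and D → score 3.
B has the best pairwise record.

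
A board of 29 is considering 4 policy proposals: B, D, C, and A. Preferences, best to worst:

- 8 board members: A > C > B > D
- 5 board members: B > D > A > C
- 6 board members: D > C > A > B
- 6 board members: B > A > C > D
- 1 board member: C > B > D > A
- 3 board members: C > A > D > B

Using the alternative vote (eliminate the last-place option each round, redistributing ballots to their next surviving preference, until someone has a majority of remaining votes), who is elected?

Round 1: B 11, D 6, C 4, A 8. Eliminate C.
Round 2: B 12, D 6, A 11. Eliminate D.
Round 3: B 12, A 17. A has a majority.

A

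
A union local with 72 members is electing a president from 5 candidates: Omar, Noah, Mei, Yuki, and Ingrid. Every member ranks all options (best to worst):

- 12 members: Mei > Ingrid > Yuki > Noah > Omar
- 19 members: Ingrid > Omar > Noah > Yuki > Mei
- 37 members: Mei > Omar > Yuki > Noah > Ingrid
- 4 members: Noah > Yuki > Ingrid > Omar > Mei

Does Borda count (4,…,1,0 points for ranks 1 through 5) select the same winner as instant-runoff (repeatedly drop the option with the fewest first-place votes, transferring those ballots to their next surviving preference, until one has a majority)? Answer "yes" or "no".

Borda — scores: Omar 172, Noah 103, Mei 196, Yuki 129, Ingrid 120. Winner: Mei.
Instant-runoff — R1 Omar 0, Noah 4, Mei 49, Yuki 0, Ingrid 19 (Mei winner). Winner: Mei.
The two methods agree.

yes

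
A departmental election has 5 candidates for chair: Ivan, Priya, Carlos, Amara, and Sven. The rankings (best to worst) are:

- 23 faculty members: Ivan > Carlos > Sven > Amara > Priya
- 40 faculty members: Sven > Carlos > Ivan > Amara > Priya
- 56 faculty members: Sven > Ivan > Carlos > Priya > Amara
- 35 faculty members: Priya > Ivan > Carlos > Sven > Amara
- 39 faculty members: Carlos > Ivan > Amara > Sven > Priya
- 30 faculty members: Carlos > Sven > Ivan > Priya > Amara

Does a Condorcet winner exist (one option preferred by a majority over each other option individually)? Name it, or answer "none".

Checking pairwise contests:
Sven beats Ivan 126–97.
Ivan beats Priya 188–35.
Ivan beats Carlos 114–109.
Ivan beats Amara 223–0.
Carlos beats Sven 127–96.
Every option loses at least one head-to-head, so there is no Condorcet winner.

none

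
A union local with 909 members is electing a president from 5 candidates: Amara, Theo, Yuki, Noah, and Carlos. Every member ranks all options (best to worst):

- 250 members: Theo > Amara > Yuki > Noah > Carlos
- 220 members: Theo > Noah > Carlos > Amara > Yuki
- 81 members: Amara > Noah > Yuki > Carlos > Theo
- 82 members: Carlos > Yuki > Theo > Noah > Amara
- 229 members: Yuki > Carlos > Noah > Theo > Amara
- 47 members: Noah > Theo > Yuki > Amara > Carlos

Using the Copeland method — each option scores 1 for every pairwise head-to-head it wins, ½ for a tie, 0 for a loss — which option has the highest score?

Theo

Amara: beats Yuki; loses to Theo, Noah, and Carlos → score 1.
Theo: beats Amara, Yuki, Noah, and Carlos → score 4.
Yuki: beats Noah and Carlos; loses to Amara and Theo → score 2.
Noah: beats Amara and Carlos; loses to Theo and Yuki → score 2.
Carlos: beats Amara; loses to Theo, Yuki, and Noah → score 1.
Theo has the best pairwise record.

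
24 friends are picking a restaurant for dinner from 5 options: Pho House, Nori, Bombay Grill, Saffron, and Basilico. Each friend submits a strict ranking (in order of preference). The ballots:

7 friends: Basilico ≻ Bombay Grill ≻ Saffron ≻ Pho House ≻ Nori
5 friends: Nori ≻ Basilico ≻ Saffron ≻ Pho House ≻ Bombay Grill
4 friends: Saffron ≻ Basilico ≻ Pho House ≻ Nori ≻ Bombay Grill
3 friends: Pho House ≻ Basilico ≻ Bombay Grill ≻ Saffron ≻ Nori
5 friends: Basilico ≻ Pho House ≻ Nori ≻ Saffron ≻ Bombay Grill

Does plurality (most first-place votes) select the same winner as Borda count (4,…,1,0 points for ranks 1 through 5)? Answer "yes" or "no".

Plurality — first-place votes: Pho House 3, Nori 5, Bombay Grill 0, Saffron 4, Basilico 12. Winner: Basilico.
Borda — scores: Pho House 47, Nori 34, Bombay Grill 27, Saffron 48, Basilico 84. Winner: Basilico.
The two methods agree.

yes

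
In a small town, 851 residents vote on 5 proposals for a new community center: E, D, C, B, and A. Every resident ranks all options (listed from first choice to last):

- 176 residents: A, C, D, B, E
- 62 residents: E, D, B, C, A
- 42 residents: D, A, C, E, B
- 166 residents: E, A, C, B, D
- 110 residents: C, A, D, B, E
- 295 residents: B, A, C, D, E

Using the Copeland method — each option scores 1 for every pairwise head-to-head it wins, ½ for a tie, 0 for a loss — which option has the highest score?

A

E: loses to D, C, B, and A → score 0.
D: beats E; loses to C, B, and A → score 1.
C: beats E, D, and B; loses to A → score 3.
B: beats E and D; loses to C and A → score 2.
A: beats E, D, C, and B → score 4.
A has the best pairwise record.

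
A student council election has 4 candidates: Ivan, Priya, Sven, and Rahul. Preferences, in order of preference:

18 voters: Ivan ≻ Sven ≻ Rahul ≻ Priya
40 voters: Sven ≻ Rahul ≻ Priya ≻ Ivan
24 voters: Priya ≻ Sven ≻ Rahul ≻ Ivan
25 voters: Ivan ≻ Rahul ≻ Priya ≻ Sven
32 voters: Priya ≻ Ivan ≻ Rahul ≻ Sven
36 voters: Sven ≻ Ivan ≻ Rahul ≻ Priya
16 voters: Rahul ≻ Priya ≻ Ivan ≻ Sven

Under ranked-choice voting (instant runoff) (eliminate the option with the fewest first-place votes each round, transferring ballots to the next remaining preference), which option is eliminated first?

Rahul

Round 1: Ivan 43, Priya 56, Sven 76, Rahul 16. Eliminate Rahul.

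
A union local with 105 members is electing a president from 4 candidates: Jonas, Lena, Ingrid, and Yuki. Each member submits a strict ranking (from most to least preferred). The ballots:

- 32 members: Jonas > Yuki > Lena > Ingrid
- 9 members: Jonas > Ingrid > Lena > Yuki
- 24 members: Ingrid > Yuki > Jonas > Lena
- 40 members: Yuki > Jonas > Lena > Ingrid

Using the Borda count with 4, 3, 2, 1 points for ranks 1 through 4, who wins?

Yuki

Jonas: 32·4 + 9·4 + 24·2 + 40·3 = 332
Lena: 32·2 + 9·2 + 24·1 + 40·2 = 186
Ingrid: 32·1 + 9·3 + 24·4 + 40·1 = 195
Yuki: 32·3 + 9·1 + 24·3 + 40·4 = 337
Yuki has the highest Borda score (337).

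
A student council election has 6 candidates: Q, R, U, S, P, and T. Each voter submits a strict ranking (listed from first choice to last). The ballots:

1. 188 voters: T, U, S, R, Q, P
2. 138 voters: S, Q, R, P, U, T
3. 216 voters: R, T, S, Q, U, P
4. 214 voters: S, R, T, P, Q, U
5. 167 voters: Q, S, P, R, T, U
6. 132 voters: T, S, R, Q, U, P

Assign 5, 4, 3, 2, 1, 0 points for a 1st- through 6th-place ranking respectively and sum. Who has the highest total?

S

Q: 188·1 + 138·4 + 216·2 + 214·1 + 167·5 + 132·2 = 2485
R: 188·2 + 138·3 + 216·5 + 214·4 + 167·2 + 132·3 = 3456
U: 188·4 + 138·1 + 216·1 + 214·0 + 167·0 + 132·1 = 1238
S: 188·3 + 138·5 + 216·3 + 214·5 + 167·4 + 132·4 = 4168
P: 188·0 + 138·2 + 216·0 + 214·2 + 167·3 + 132·0 = 1205
T: 188·5 + 138·0 + 216·4 + 214·3 + 167·1 + 132·5 = 3273
S has the highest Borda score (4168).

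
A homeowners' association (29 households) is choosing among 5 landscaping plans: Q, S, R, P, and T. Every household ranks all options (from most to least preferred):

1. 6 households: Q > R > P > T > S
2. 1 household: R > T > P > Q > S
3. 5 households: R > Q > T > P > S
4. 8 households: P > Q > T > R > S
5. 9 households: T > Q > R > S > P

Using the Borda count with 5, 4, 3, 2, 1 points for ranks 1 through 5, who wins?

Q

Q: 6·5 + 1·2 + 5·4 + 8·4 + 9·4 = 120
S: 6·1 + 1·1 + 5·1 + 8·1 + 9·2 = 38
R: 6·4 + 1·5 + 5·5 + 8·2 + 9·3 = 97
P: 6·3 + 1·3 + 5·2 + 8·5 + 9·1 = 80
T: 6·2 + 1·4 + 5·3 + 8·3 + 9·5 = 100
Q has the highest Borda score (120).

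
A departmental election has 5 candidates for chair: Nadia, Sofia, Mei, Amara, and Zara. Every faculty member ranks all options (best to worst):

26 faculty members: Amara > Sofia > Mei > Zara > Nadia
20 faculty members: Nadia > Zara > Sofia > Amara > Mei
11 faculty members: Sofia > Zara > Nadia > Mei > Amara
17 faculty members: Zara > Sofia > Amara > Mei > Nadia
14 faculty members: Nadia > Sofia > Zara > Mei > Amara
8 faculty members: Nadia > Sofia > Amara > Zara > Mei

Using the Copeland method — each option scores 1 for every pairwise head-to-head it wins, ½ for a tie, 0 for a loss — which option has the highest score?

Nadia: beats Mei and Amara; loses to Sofia and Zara → score 2.
Sofia: beats Nadia, Mei, Amara, and Zara → score 4.
Mei: loses to Nadia, Sofia, Amara, and Zara → score 0.
Amara: beats Mei; loses to Nadia, Sofia, and Zara → score 1.
Zara: beats Nadia, Mei, and Amara; loses to Sofia → score 3.
Sofia has the best pairwise record.

Sofia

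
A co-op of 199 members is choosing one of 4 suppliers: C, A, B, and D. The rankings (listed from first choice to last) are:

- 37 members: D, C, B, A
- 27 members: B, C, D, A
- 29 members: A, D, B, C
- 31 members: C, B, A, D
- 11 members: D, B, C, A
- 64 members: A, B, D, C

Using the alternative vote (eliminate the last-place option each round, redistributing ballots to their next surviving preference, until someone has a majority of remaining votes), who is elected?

C

Round 1: C 31, A 93, B 27, D 48. Eliminate B.
Round 2: C 58, A 93, D 48. Eliminate D.
Round 3: C 106, A 93. C has a majority.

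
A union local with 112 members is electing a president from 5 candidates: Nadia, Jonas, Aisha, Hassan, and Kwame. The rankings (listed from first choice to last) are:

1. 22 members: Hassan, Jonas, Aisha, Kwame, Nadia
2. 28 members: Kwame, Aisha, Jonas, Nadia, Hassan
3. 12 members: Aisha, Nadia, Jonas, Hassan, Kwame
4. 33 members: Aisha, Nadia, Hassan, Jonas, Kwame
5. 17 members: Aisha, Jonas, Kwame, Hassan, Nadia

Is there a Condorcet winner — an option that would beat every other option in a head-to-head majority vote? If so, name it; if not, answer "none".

Aisha vs Nadia: 112–0 for Aisha.
Aisha vs Jonas: 90–22 for Aisha.
Aisha vs Hassan: 90–22 for Aisha.
Aisha vs Kwame: 84–28 for Aisha.
Aisha beats every other option head-to-head.

Aisha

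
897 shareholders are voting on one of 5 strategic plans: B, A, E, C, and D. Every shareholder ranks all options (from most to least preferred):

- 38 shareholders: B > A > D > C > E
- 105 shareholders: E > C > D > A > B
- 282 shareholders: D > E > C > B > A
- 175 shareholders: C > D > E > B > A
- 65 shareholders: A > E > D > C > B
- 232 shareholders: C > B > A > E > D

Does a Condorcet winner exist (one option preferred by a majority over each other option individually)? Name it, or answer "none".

Checking pairwise contests:
E beats B 627–270.
B beats A 727–170.
D beats E 495–402.
E beats C 452–445.
C beats D 512–385.
Every option loses at least one head-to-head, so there is no Condorcet winner.

none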